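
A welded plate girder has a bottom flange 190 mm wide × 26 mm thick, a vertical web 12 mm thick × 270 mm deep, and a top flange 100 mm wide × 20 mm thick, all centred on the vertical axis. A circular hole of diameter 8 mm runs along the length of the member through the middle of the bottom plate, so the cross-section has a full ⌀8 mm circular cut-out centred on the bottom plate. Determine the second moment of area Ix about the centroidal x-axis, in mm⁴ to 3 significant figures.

Treat the section as a set of non-overlapping primitives; coordinates are from the bounding-box lower-left.
Bottom plate: 190 × 26, A = 4 940 mm², y = 13 mm, Ī = 278 287 mm⁴.
Web plate: 12 × 270, A = 3 240 mm², y = 161 mm, Ī = 19 683 000 mm⁴.
Top plate: 100 × 20, A = 2 000 mm², y = 306 mm, Ī = 66 667 mm⁴.
Hole (subtracted): ⌀8, A = 50.265 mm², y = 13 mm, Ī = 201.06 mm⁴.
Centroid: ȳ = ΣA·y / ΣA = 118.19 mm.
Transfer each piece to the centroidal x-axis using Ī + A·d² with d = y − 118.19:
  bottom plate: d = -105.19 mm → contributes +54 936 324 mm⁴
  web plate: d = 42.813 mm → contributes +25 621 669 mm⁴
  top plate: d = 187.81 mm → contributes +70 613 844 mm⁴
  hole: d = -105.19 mm → contributes −556 357 mm⁴
Total I = 150 615 480 mm⁴.

Ix ≈ 1.51 × 10⁸ mm⁴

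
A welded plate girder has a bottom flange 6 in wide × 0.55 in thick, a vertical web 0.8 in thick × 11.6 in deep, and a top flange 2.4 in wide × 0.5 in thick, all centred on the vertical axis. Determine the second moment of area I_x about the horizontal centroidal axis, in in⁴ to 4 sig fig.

Decompose the section into non-overlapping parts with the origin at the bottom-left of its bounding rectangle.
Bottom plate: 6 × 0.55, A = 3.3 in², y = 0.275 in, Ī = 0.0831875 in⁴.
Web plate: 0.8 × 11.6, A = 9.28 in², y = 6.35 in, Ī = 104.06 in⁴.
Top plate: 2.4 × 0.5, A = 1.2 in², y = 12.4 in, Ī = 0.025 in⁴.
Centroid: ȳ = ΣA·y / ΣA = 5.42202 in.
Transfer each piece to the horizontal centroidal axis using Ī + A·d² with d = y − 5.42202:
  bottom plate: d = -5.14702 in → contributes +87.5063 in⁴
  web plate: d = 0.927975 in → contributes +112.051 in⁴
  top plate: d = 6.97798 in → contributes +58.4556 in⁴
Total I = 258.013 in⁴.

I_x ≈ 258.0 in⁴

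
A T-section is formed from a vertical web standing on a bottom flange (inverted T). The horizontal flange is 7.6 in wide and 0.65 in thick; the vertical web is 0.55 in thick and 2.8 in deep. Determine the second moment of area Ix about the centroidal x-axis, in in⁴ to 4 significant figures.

Treat the section as a set of non-overlapping primitives; coordinates are from the bounding-box lower-left.
Flange: 7.6 × 0.65, A = 4.94 in², y = 0.325 in, Ī = 0.173929 in⁴.
Web: 0.55 × 2.8, A = 1.54 in², y = 2.05 in, Ī = 1.00613 in⁴.
Centroid: ȳ = ΣA·y / ΣA = 0.734954 in.
Transfer each piece to the centroidal x-axis using Ī + A·d² with d = y − 0.734954:
  flange: d = -0.409954 in → contributes +1.00416 in⁴
  web: d = 1.31505 in → contributes +3.66933 in⁴
Total I = 4.67348 in⁴.

Ix ≈ 4.673 in⁴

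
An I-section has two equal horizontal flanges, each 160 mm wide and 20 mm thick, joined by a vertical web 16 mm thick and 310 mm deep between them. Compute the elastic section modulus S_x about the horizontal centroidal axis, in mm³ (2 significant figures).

Split into non-overlapping primitives; take the origin at the lower-left of the bounding box.
Bottom flange: 160 × 20, A = 3 200 mm², y = 10 mm, Ī = 106 667 mm⁴.
Web: 16 × 310, A = 4 960 mm², y = 175 mm, Ī = 39 721 333 mm⁴.
Top flange: 160 × 20, A = 3 200 mm², y = 340 mm, Ī = 106 667 mm⁴.
By symmetry the centroid is at mid-height, ȳ = 175 mm.
Transfer each piece to the horizontal centroidal axis using Ī + A·d² with d = y − 175:
  bottom flange: d = -165 mm → contributes +87 226 667 mm⁴
  web: d = 0 mm → contributes +39 721 333 mm⁴
  top flange: d = 165 mm → contributes +87 226 667 mm⁴
Total I = 214 174 667 mm⁴.
Extreme fibre distance c = 175 mm; S = I/c = 1 223 855 mm³.

S_x ≈ 1.2 × 10⁶ mm³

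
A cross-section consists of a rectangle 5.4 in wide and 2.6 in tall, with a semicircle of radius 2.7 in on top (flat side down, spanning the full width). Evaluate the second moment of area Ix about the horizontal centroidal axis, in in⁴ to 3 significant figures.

Treat the section as a set of non-overlapping primitives; coordinates are from the bounding-box lower-left.
Rectangular body: 5.4 × 2.6, A = 14.04 in², y = 1.3 in, Ī = 7.9092 in⁴.
Semicircular cap: semicircle r = 2.7, A = 11.451 in², y = 3.7459 in, Ī = 5.8329 in⁴.
Centroid: ȳ = ΣA·y / ΣA = 2.3988 in.
Transfer each piece to the horizontal centroidal axis using Ī + A·d² with d = y − 2.3988:
  rectangular body: d = -1.0988 in → contributes +24.859 in⁴
  semicircular cap: d = 1.3472 in → contributes +26.615 in⁴
Total I = 51.474 in⁴.

Ix ≈ 51.5 in⁴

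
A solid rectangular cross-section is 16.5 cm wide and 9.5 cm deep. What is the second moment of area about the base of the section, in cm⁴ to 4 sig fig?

The section: 16.5 × 9.5, A = 156.75 cm², y = 4.75 cm, Ī = 1178.89 cm⁴.
Transfer it to the base of the section using Ī + A·d² with d = y − 0:
  the section: d = 4.75 cm → contributes +4715.56 cm⁴
Total I = 4715.56 cm⁴.

I_base ≈ 4716 cm⁴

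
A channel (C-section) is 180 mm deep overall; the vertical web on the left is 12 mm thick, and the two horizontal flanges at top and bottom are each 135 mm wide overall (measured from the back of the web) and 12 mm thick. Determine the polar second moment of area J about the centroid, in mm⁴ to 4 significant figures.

Split into non-overlapping primitives; take the origin at the lower-left of the bounding box.
Web: 12 × 180, A = 2 160 mm², y = 90 mm, Ī = 5 832 000 mm⁴.
Top flange (beyond web): 123 × 12, A = 1 476 mm², y = 174 mm, Ī = 17 712 mm⁴.
Bottom flange (beyond web): 123 × 12, A = 1 476 mm², y = 6 mm, Ī = 17 712 mm⁴.
By symmetry the centroid is at mid-height, ȳ = 90 mm.
Transfer each piece to the centroidal x-axis using Ī + A·d² with d = y − 90:
  web: d = 0 mm → contributes +5 832 000 mm⁴
  top flange (beyond web): d = 84 mm → contributes +10 432 368 mm⁴
  bottom flange (beyond web): d = -84 mm → contributes +10 432 368 mm⁴
Total I = 26 696 736 mm⁴.
For the y-axis: x̄ = 44.9789 mm.
Repeating about the centroidal y-axis gives I_y = 9 430 774 mm⁴.
Polar second moment: J = I_x + I_y = 36 127 510 mm⁴.

J ≈ 3.613 × 10⁷ mm⁴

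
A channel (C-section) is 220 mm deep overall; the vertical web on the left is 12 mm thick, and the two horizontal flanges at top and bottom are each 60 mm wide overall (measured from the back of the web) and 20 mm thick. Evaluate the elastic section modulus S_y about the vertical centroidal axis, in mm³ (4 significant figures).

Treat the section as a set of non-overlapping primitives; coordinates are from the bounding-box lower-left.
Web: 12 × 220, A = 2 640 mm², x = 6 mm, Ī = 31 680 mm⁴.
Top flange (beyond web): 48 × 20, A = 960 mm², x = 36 mm, Ī = 184 320 mm⁴.
Bottom flange (beyond web): 48 × 20, A = 960 mm², x = 36 mm, Ī = 184 320 mm⁴.
Centroid: x̄ = ΣA·x / ΣA = 18.6316 mm.
Transfer each piece to the vertical centroidal axis using Ī + A·d² with d = x − 18.6316:
  web: d = -12.6316 mm → contributes +452 910 mm⁴
  top flange (beyond web): d = 17.3684 mm → contributes +473 916 mm⁴
  bottom flange (beyond web): d = 17.3684 mm → contributes +473 916 mm⁴
Total I = 1 400 741 mm⁴.
Extreme fibre distance c = 41.3684 mm; S = I/c = 33860.2 mm³.

S_y ≈ 3.386 × 10⁴ mm³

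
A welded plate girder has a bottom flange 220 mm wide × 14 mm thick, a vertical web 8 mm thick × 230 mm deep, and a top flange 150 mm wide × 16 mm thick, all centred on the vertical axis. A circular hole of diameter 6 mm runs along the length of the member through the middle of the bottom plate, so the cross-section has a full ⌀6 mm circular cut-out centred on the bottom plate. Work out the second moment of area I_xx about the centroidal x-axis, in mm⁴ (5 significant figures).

I_xx ≈ 8.9129 × 10⁷ mm⁴

Decompose the section into non-overlapping parts with the origin at the bottom-left of its bounding rectangle.
Bottom plate: 220 × 14, A = 3 080 mm², y = 7 mm, Ī = 50306.67 mm⁴.
Web plate: 8 × 230, A = 1 840 mm², y = 129 mm, Ī = 8 111 333 mm⁴.
Top plate: 150 × 16, A = 2 400 mm², y = 252 mm, Ī = 51 200 mm⁴.
Hole (subtracted): ⌀6, A = 28.27433 mm², y = 7 mm, Ī = 63.61725 mm⁴.
Centroid: ȳ = ΣA·y / ΣA = 118.4249 mm.
Transfer each piece to the centroidal x-axis using Ī + A·d² with d = y − 118.4249:
  bottom plate: d = -111.4249 mm → contributes +38 290 091 mm⁴
  web plate: d = 10.57507 mm → contributes +8 317 105 mm⁴
  top plate: d = 133.5751 mm → contributes +42 872 720 mm⁴
  hole: d = -111.4249 mm → contributes −351 104 mm⁴
Total I = 89 128 812 mm⁴.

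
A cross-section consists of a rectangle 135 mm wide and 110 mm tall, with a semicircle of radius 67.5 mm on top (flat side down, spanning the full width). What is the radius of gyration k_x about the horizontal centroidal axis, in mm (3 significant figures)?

Break the section into simple shapes (no overlaps), measuring from the bottom-left corner of the bounding box.
Rectangular body: 135 × 110, A = 14 850 mm², y = 55 mm, Ī = 14 973 750 mm⁴.
Semicircular cap: semicircle r = 67.5, A = 7156.9 mm², y = 138.65 mm, Ī = 2 278 490 mm⁴.
Centroid: ȳ = ΣA·y / ΣA = 82.203 mm.
Transfer each piece to the horizontal centroidal axis using Ī + A·d² with d = y − 82.203:
  rectangular body: d = -27.203 mm → contributes +25 963 098 mm⁴
  semicircular cap: d = 56.445 mm → contributes +25 080 386 mm⁴
Total I = 51 043 484 mm⁴.
Radius of gyration: k = √(I/A) = √(51 043 484 / 22 007) = 48.16 mm.

k_x ≈ 48.2 mm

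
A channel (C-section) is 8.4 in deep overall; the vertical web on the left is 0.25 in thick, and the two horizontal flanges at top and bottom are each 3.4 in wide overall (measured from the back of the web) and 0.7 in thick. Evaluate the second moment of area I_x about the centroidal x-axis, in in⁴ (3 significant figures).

Break the section into simple shapes (no overlaps), measuring from the bottom-left corner of the bounding box.
Web: 0.25 × 8.4, A = 2.1 in², y = 4.2 in, Ī = 12.348 in⁴.
Top flange (beyond web): 3.15 × 0.7, A = 2.205 in², y = 8.05 in, Ī = 0.090038 in⁴.
Bottom flange (beyond web): 3.15 × 0.7, A = 2.205 in², y = 0.35 in, Ī = 0.090038 in⁴.
By symmetry the centroid is at mid-height, ȳ = 4.2 in.
Transfer each piece to the centroidal x-axis using Ī + A·d² with d = y − 4.2:
  web: d = 0 in → contributes +12.348 in⁴
  top flange (beyond web): d = 3.85 in → contributes +32.774 in⁴
  bottom flange (beyond web): d = -3.85 in → contributes +32.774 in⁴
Total I = 77.895 in⁴.

I_x ≈ 77.9 in⁴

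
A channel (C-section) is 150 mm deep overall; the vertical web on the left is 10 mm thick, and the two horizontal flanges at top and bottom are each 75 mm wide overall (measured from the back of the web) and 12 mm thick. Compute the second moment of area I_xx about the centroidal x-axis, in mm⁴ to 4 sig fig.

Split into non-overlapping primitives; take the origin at the lower-left of the bounding box.
Web: 10 × 150, A = 1 500 mm², y = 75 mm, Ī = 2 812 500 mm⁴.
Top flange (beyond web): 65 × 12, A = 780 mm², y = 144 mm, Ī = 9 360 mm⁴.
Bottom flange (beyond web): 65 × 12, A = 780 mm², y = 6 mm, Ī = 9 360 mm⁴.
By symmetry the centroid is at mid-height, ȳ = 75 mm.
Transfer each piece to the centroidal x-axis using Ī + A·d² with d = y − 75:
  web: d = 0 mm → contributes +2 812 500 mm⁴
  top flange (beyond web): d = 69 mm → contributes +3 722 940 mm⁴
  bottom flange (beyond web): d = -69 mm → contributes +3 722 940 mm⁴
Total I = 10 258 380 mm⁴.

I_xx ≈ 1.026 × 10⁷ mm⁴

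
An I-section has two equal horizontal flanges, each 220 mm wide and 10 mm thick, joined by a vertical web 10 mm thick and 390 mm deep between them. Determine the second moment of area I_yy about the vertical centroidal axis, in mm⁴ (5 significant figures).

Break the section into simple shapes (no overlaps), measuring from the bottom-left corner of the bounding box.
Bottom flange: 220 × 10, A = 2 200 mm², x = 110 mm, Ī = 8 873 333 mm⁴.
Web: 10 × 390, A = 3 900 mm², x = 110 mm, Ī = 32 500 mm⁴.
Top flange: 220 × 10, A = 2 200 mm², x = 110 mm, Ī = 8 873 333 mm⁴.
By symmetry the centroid is at mid-width, x̄ = 110 mm.
All pieces are centred on the vertical centroidal axis, so I = ΣĪ = 17 779 167 mm⁴.

I_yy ≈ 1.7779 × 10⁷ mm⁴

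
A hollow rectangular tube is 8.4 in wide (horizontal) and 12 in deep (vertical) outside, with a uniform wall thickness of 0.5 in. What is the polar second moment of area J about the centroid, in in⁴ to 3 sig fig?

J ≈ 610 in⁴

Treat the section as a set of non-overlapping primitives; coordinates are from the bounding-box lower-left.
Outer rectangle: 8.4 × 12, A = 100.8 in², y = 6 in, Ī = 1209.6 in⁴.
Inner void (subtracted): 7.4 × 11, A = 81.4 in², y = 6 in, Ī = 820.78 in⁴.
By symmetry the centroid is at mid-height, ȳ = 6 in.
All pieces are centred on the centroidal x-axis, so I = ΣĪ (holes subtracted) = 388.82 in⁴.
Repeating about the centroidal y-axis gives I_y = 221.25 in⁴.
Polar second moment: J = I_x + I_y = 610.07 in⁴.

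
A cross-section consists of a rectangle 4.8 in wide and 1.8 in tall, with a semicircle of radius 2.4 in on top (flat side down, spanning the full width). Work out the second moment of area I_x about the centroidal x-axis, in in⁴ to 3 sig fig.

I_x ≈ 22.2 in⁴

Break the section into simple shapes (no overlaps), measuring from the bottom-left corner of the bounding box.
Rectangular body: 4.8 × 1.8, A = 8.64 in², y = 0.9 in, Ī = 2.3328 in⁴.
Semicircular cap: semicircle r = 2.4, A = 9.0478 in², y = 2.8186 in, Ī = 3.6415 in⁴.
Centroid: ȳ = ΣA·y / ΣA = 1.8814 in.
Transfer each piece to the centroidal x-axis using Ī + A·d² with d = y − 1.8814:
  rectangular body: d = -0.98141 in → contributes +10.655 in⁴
  semicircular cap: d = 0.93718 in → contributes +11.588 in⁴
Total I = 22.243 in⁴.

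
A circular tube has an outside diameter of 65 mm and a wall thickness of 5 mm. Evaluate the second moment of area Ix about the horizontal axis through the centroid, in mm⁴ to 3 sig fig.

Treat the section as a set of non-overlapping primitives; coordinates are from the bounding-box lower-left.
Outer circle: ⌀65, A = 3318.3 mm², y = 32.5 mm, Ī = 876 241 mm⁴.
Bore (subtracted): ⌀55, A = 2375.8 mm², y = 32.5 mm, Ī = 449 180 mm⁴.
By symmetry the centroid is at mid-height, ȳ = 32.5 mm.
All pieces are centred on the horizontal axis through the centroid, so I = ΣĪ (holes subtracted) = 427 060 mm⁴.

Ix ≈ 4.27 × 10⁵ mm⁴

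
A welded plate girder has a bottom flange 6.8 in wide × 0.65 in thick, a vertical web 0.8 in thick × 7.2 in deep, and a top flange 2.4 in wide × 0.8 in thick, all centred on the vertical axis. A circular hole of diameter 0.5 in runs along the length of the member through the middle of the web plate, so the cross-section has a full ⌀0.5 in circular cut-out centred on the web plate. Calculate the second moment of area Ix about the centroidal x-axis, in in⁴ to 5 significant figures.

Break the section into simple shapes (no overlaps), measuring from the bottom-left corner of the bounding box.
Bottom plate: 6.8 × 0.65, A = 4.42 in², y = 0.325 in, Ī = 0.1556208 in⁴.
Web plate: 0.8 × 7.2, A = 5.76 in², y = 4.25 in, Ī = 24.8832 in⁴.
Top plate: 2.4 × 0.8, A = 1.92 in², y = 8.25 in, Ī = 0.1024 in⁴.
Hole (subtracted): ⌀0.5, A = 0.1963495 in², y = 4.25 in, Ī = 0.003067962 in⁴.
Centroid: ȳ = ΣA·y / ΣA = 3.43777 in.
Transfer each piece to the centroidal x-axis using Ī + A·d² with d = y − 3.43777:
  bottom plate: d = -3.11277 in → contributes +42.9825 in⁴
  web plate: d = 0.8122298 in → contributes +28.68317 in⁴
  top plate: d = 4.81223 in → contributes +44.56491 in⁴
  hole: d = 0.8122298 in → contributes −0.1326032 in⁴
Total I = 116.098 in⁴.

Ix ≈ 116.10 in⁴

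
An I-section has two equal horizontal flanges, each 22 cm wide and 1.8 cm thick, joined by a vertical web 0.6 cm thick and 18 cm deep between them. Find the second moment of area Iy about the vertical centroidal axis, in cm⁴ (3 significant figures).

Decompose the section into non-overlapping parts with the origin at the bottom-left of its bounding rectangle.
Bottom flange: 22 × 1.8, A = 39.6 cm², x = 11 cm, Ī = 1597.2 cm⁴.
Web: 0.6 × 18, A = 10.8 cm², x = 11 cm, Ī = 0.324 cm⁴.
Top flange: 22 × 1.8, A = 39.6 cm², x = 11 cm, Ī = 1597.2 cm⁴.
By symmetry the centroid is at mid-width, x̄ = 11 cm.
All pieces are centred on the vertical centroidal axis, so I = ΣĪ = 3194.7 cm⁴.

Iy ≈ 3190 cm⁴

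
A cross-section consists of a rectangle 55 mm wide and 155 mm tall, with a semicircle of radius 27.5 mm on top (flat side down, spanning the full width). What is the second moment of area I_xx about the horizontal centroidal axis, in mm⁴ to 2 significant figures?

I_xx ≈ 2.5 × 10⁷ mm⁴

Decompose the section into non-overlapping parts with the origin at the bottom-left of its bounding rectangle.
Rectangular body: 55 × 155, A = 8 525 mm², y = 77.5 mm, Ī = 17 067 760 mm⁴.
Semicircular cap: semicircle r = 27.5, A = 1 188 mm², y = 166.7 mm, Ī = 62 772 mm⁴.
Centroid: ȳ = ΣA·y / ΣA = 88.41 mm.
Transfer each piece to the horizontal centroidal axis using Ī + A·d² with d = y − 88.41:
  rectangular body: d = -10.91 mm → contributes +18 081 710 mm⁴
  semicircular cap: d = 78.27 mm → contributes +7 339 324 mm⁴
Total I = 25 421 035 mm⁴.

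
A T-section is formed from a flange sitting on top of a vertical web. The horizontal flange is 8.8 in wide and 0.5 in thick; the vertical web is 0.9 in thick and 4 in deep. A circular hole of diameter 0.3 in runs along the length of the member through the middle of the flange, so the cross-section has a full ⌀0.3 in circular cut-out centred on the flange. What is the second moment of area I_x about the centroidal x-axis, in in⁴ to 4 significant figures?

I_x ≈ 14.84 in⁴

Split into non-overlapping primitives; take the origin at the lower-left of the bounding box.
Flange: 8.8 × 0.5, A = 4.4 in², y = 4.25 in, Ī = 0.0916667 in⁴.
Web: 0.9 × 4, A = 3.6 in², y = 2 in, Ī = 4.8 in⁴.
Hole (subtracted): ⌀0.3, A = 0.0706858 in², y = 4.25 in, Ī = 0.000397608 in⁴.
Centroid: ȳ = ΣA·y / ΣA = 3.22847 in.
Transfer each piece to the centroidal x-axis using Ī + A·d² with d = y − 3.22847:
  flange: d = 1.02153 in → contributes +4.68313 in⁴
  web: d = -1.22847 in → contributes +10.2329 in⁴
  hole: d = 1.02153 in → contributes −0.0741594 in⁴
Total I = 14.8419 in⁴.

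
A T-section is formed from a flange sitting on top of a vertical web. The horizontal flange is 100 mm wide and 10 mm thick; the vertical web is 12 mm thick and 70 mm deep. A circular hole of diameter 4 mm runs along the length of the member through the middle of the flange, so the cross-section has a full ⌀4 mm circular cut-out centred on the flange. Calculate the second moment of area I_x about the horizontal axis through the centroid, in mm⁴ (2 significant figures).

Treat the section as a set of non-overlapping primitives; coordinates are from the bounding-box lower-left.
Flange: 100 × 10, A = 1 000 mm², y = 75 mm, Ī = 8 333 mm⁴.
Web: 12 × 70, A = 840 mm², y = 35 mm, Ī = 343 000 mm⁴.
Hole (subtracted): ⌀4, A = 12.57 mm², y = 75 mm, Ī = 12.57 mm⁴.
Centroid: ȳ = ΣA·y / ΣA = 56.61 mm.
Transfer each piece to the horizontal axis through the centroid using Ī + A·d² with d = y − 56.61:
  flange: d = 18.39 mm → contributes +346 395 mm⁴
  web: d = -21.61 mm → contributes +735 403 mm⁴
  hole: d = 18.39 mm → contributes −4 261 mm⁴
Total I = 1 077 536 mm⁴.

I_x ≈ 1.1 × 10⁶ mm⁴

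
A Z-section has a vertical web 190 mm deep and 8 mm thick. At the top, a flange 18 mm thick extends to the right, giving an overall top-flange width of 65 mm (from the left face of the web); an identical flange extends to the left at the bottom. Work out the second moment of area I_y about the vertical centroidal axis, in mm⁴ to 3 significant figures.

Split into non-overlapping primitives; take the origin at the lower-left of the bounding box.
Web: 8 × 190, A = 1 520 mm², x = 61 mm, Ī = 8106.7 mm⁴.
Top flange (beyond web): 57 × 18, A = 1 026 mm², x = 93.5 mm, Ī = 277 790 mm⁴.
Bottom flange (beyond web): 57 × 18, A = 1 026 mm², x = 28.5 mm, Ī = 277 790 mm⁴.
Centroid: x̄ = ΣA·x / ΣA = 61 mm.
Transfer each piece to the vertical centroidal axis using Ī + A·d² with d = x − 61:
  web: d = 0 mm → contributes +8106.7 mm⁴
  top flange (beyond web): d = 32.5 mm → contributes +1 361 502 mm⁴
  bottom flange (beyond web): d = -32.5 mm → contributes +1 361 502 mm⁴
Total I = 2 731 111 mm⁴.

I_y ≈ 2.73 × 10⁶ mm⁴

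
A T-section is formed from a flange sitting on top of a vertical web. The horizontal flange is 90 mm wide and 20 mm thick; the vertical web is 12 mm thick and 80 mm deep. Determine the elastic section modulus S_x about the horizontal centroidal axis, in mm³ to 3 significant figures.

S_x ≈ 2.94 × 10⁴ mm³

Treat the section as a set of non-overlapping primitives; coordinates are from the bounding-box lower-left.
Flange: 90 × 20, A = 1 800 mm², y = 90 mm, Ī = 60 000 mm⁴.
Web: 12 × 80, A = 960 mm², y = 40 mm, Ī = 512 000 mm⁴.
Centroid: ȳ = ΣA·y / ΣA = 72.609 mm.
Transfer each piece to the horizontal centroidal axis using Ī + A·d² with d = y − 72.609:
  flange: d = 17.391 mm → contributes +604 423 mm⁴
  web: d = -32.609 mm → contributes +1 532 794 mm⁴
Total I = 2 137 217 mm⁴.
Extreme fibre distance c = 72.609 mm; S = I/c = 29 435 mm³.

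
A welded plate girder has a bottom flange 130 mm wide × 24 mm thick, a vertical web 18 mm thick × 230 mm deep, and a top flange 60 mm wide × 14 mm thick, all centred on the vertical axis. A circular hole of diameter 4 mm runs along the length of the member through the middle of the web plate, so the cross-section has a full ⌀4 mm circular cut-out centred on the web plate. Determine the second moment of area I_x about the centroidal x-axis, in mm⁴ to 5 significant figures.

I_x ≈ 7.0569 × 10⁷ mm⁴

Decompose the section into non-overlapping parts with the origin at the bottom-left of its bounding rectangle.
Bottom plate: 130 × 24, A = 3 120 mm², y = 12 mm, Ī = 149 760 mm⁴.
Web plate: 18 × 230, A = 4 140 mm², y = 139 mm, Ī = 18 250 500 mm⁴.
Top plate: 60 × 14, A = 840 mm², y = 261 mm, Ī = 13 720 mm⁴.
Hole (subtracted): ⌀4, A = 12.56637 mm², y = 139 mm, Ī = 12.56637 mm⁴.
Centroid: ȳ = ΣA·y / ΣA = 102.677 mm.
Transfer each piece to the centroidal x-axis using Ī + A·d² with d = y − 102.677:
  bottom plate: d = -90.67698 mm → contributes +25 803 383 mm⁴
  web plate: d = 36.32302 mm → contributes +23 712 657 mm⁴
  top plate: d = 158.323 mm → contributes +21 069 310 mm⁴
  hole: d = 36.32302 mm → contributes −16592.15 mm⁴
Total I = 70 568 758 mm⁴.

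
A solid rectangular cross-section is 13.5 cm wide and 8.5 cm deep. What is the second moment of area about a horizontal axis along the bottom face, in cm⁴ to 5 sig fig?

I_base ≈ 2763.6 cm⁴

The section: 13.5 × 8.5, A = 114.75 cm², y = 4.25 cm, Ī = 690.8906 cm⁴.
Transfer it to the base of the section using Ī + A·d² with d = y − 0:
  the section: d = 4.25 cm → contributes +2763.563 cm⁴
Total I = 2763.563 cm⁴.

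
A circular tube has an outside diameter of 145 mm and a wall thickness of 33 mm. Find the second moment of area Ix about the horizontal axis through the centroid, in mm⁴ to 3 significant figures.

Ix ≈ 1.98 × 10⁷ mm⁴

Break the section into simple shapes (no overlaps), measuring from the bottom-left corner of the bounding box.
Outer circle: ⌀145, A = 16 513 mm², y = 72.5 mm, Ī = 21 699 109 mm⁴.
Bore (subtracted): ⌀79, A = 4901.7 mm², y = 72.5 mm, Ī = 1 911 958 mm⁴.
By symmetry the centroid is at mid-height, ȳ = 72.5 mm.
All pieces are centred on the horizontal axis through the centroid, so I = ΣĪ (holes subtracted) = 19 787 152 mm⁴.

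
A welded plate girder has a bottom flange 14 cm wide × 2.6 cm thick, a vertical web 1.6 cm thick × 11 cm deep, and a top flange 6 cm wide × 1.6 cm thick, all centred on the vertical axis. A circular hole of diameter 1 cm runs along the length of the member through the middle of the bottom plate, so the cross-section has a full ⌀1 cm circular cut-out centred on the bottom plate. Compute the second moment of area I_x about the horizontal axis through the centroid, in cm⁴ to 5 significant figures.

I_x ≈ 1702.2 cm⁴

Treat the section as a set of non-overlapping primitives; coordinates are from the bounding-box lower-left.
Bottom plate: 14 × 2.6, A = 36.4 cm², y = 1.3 cm, Ī = 20.50533 cm⁴.
Web plate: 1.6 × 11, A = 17.6 cm², y = 8.1 cm, Ī = 177.4667 cm⁴.
Top plate: 6 × 1.6, A = 9.6 cm², y = 14.4 cm, Ī = 2.048 cm⁴.
Hole (subtracted): ⌀1, A = 0.7853982 cm², y = 1.3 cm, Ī = 0.04908739 cm⁴.
Centroid: ȳ = ΣA·y / ΣA = 5.207372 cm.
Transfer each piece to the horizontal axis through the centroid using Ī + A·d² with d = y − 5.207372:
  bottom plate: d = -3.907372 cm → contributes +576.2443 cm⁴
  web plate: d = 2.892628 cm → contributes +324.7311 cm⁴
  top plate: d = 9.192628 cm → contributes +813.2904 cm⁴
  hole: d = -3.907372 cm → contributes −12.0402 cm⁴
Total I = 1702.226 cm⁴.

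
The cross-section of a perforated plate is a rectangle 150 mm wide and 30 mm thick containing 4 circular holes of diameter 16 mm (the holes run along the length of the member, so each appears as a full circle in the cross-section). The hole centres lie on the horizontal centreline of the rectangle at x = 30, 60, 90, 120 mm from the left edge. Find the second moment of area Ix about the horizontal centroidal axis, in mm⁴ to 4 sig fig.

Ix ≈ 3.246 × 10⁵ mm⁴

Break the section into simple shapes (no overlaps), measuring from the bottom-left corner of the bounding box.
Plate: 150 × 30, A = 4 500 mm², y = 15 mm, Ī = 337 500 mm⁴.
Hole 1 (subtracted): ⌀16, A = 201.062 mm², y = 15 mm, Ī = 3216.99 mm⁴.
Hole 2 (subtracted): ⌀16, A = 201.062 mm², y = 15 mm, Ī = 3216.99 mm⁴.
Hole 3 (subtracted): ⌀16, A = 201.062 mm², y = 15 mm, Ī = 3216.99 mm⁴.
Hole 4 (subtracted): ⌀16, A = 201.062 mm², y = 15 mm, Ī = 3216.99 mm⁴.
By symmetry the centroid is at mid-height, ȳ = 15 mm.
All pieces are centred on the horizontal centroidal axis, so I = ΣĪ (holes subtracted) = 324 632 mm⁴.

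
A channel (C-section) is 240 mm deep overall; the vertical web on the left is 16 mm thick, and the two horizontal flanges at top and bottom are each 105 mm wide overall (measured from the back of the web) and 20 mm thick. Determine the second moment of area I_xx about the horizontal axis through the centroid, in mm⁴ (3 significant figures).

I_xx ≈ 6.16 × 10⁷ mm⁴

Break the section into simple shapes (no overlaps), measuring from the bottom-left corner of the bounding box.
Web: 16 × 240, A = 3 840 mm², y = 120 mm, Ī = 18 432 000 mm⁴.
Top flange (beyond web): 89 × 20, A = 1 780 mm², y = 230 mm, Ī = 59 333 mm⁴.
Bottom flange (beyond web): 89 × 20, A = 1 780 mm², y = 10 mm, Ī = 59 333 mm⁴.
By symmetry the centroid is at mid-height, ȳ = 120 mm.
Transfer each piece to the horizontal axis through the centroid using Ī + A·d² with d = y − 120:
  web: d = 0 mm → contributes +18 432 000 mm⁴
  top flange (beyond web): d = 110 mm → contributes +21 597 333 mm⁴
  bottom flange (beyond web): d = -110 mm → contributes +21 597 333 mm⁴
Total I = 61 626 667 mm⁴.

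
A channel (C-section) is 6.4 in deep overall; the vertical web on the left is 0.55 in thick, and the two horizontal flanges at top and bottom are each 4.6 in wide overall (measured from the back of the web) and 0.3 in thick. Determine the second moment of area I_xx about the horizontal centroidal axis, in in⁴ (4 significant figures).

Treat the section as a set of non-overlapping primitives; coordinates are from the bounding-box lower-left.
Web: 0.55 × 6.4, A = 3.52 in², y = 3.2 in, Ī = 12.0149 in⁴.
Top flange (beyond web): 4.05 × 0.3, A = 1.215 in², y = 6.25 in, Ī = 0.0091125 in⁴.
Bottom flange (beyond web): 4.05 × 0.3, A = 1.215 in², y = 0.15 in, Ī = 0.0091125 in⁴.
By symmetry the centroid is at mid-height, ȳ = 3.2 in.
Transfer each piece to the horizontal centroidal axis using Ī + A·d² with d = y − 3.2:
  web: d = 0 in → contributes +12.0149 in⁴
  top flange (beyond web): d = 3.05 in → contributes +11.3117 in⁴
  bottom flange (beyond web): d = -3.05 in → contributes +11.3117 in⁴
Total I = 34.6382 in⁴.

I_xx ≈ 34.64 in⁴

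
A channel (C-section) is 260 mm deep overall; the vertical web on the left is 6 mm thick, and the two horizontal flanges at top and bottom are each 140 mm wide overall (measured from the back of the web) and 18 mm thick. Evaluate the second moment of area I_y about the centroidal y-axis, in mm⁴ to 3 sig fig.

Split into non-overlapping primitives; take the origin at the lower-left of the bounding box.
Web: 6 × 260, A = 1 560 mm², x = 3 mm, Ī = 4 680 mm⁴.
Top flange (beyond web): 134 × 18, A = 2 412 mm², x = 73 mm, Ī = 3 609 156 mm⁴.
Bottom flange (beyond web): 134 × 18, A = 2 412 mm², x = 73 mm, Ī = 3 609 156 mm⁴.
Centroid: x̄ = ΣA·x / ΣA = 55.895 mm.
Transfer each piece to the centroidal y-axis using Ī + A·d² with d = x − 55.895:
  web: d = -52.895 mm → contributes +4 369 331 mm⁴
  top flange (beyond web): d = 17.105 mm → contributes +4 314 883 mm⁴
  bottom flange (beyond web): d = 17.105 mm → contributes +4 314 883 mm⁴
Total I = 12 999 097 mm⁴.

I_y ≈ 1.30 × 10⁷ mm⁴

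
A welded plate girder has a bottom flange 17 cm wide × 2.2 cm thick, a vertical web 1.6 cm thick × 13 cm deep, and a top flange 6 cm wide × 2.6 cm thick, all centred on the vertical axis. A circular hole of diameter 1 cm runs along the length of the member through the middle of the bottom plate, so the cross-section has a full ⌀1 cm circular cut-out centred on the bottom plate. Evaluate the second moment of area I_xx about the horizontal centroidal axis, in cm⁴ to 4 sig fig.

I_xx ≈ 3045 cm⁴

Break the section into simple shapes (no overlaps), measuring from the bottom-left corner of the bounding box.
Bottom plate: 17 × 2.2, A = 37.4 cm², y = 1.1 cm, Ī = 15.0847 cm⁴.
Web plate: 1.6 × 13, A = 20.8 cm², y = 8.7 cm, Ī = 292.933 cm⁴.
Top plate: 6 × 2.6, A = 15.6 cm², y = 16.5 cm, Ī = 8.788 cm⁴.
Hole (subtracted): ⌀1, A = 0.785398 cm², y = 1.1 cm, Ī = 0.0490874 cm⁴.
Centroid: ȳ = ΣA·y / ΣA = 6.55535 cm.
Transfer each piece to the horizontal centroidal axis using Ī + A·d² with d = y − 6.55535:
  bottom plate: d = -5.45535 cm → contributes +1128.14 cm⁴
  web plate: d = 2.14465 cm → contributes +388.604 cm⁴
  top plate: d = 9.94465 cm → contributes +1551.57 cm⁴
  hole: d = -5.45535 cm → contributes −23.4232 cm⁴
Total I = 3044.89 cm⁴.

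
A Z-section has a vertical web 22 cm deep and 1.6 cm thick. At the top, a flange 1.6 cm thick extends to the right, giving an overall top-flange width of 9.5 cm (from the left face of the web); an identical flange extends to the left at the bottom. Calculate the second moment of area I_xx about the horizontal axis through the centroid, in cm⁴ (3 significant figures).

I_xx ≈ 4060 cm⁴

Split into non-overlapping primitives; take the origin at the lower-left of the bounding box.
Web: 1.6 × 22, A = 35.2 cm², y = 11 cm, Ī = 1419.7 cm⁴.
Top flange (beyond web): 7.9 × 1.6, A = 12.64 cm², y = 21.2 cm, Ī = 2.6965 cm⁴.
Bottom flange (beyond web): 7.9 × 1.6, A = 12.64 cm², y = 0.8 cm, Ī = 2.6965 cm⁴.
Centroid: ȳ = ΣA·y / ΣA = 11 cm.
Transfer each piece to the horizontal axis through the centroid using Ī + A·d² with d = y − 11:
  web: d = 0 cm → contributes +1419.7 cm⁴
  top flange (beyond web): d = 10.2 cm → contributes +1317.8 cm⁴
  bottom flange (beyond web): d = -10.2 cm → contributes +1317.8 cm⁴
Total I = 4055.3 cm⁴.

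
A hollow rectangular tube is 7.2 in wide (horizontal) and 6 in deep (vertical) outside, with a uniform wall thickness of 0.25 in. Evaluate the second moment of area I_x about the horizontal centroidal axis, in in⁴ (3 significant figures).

Decompose the section into non-overlapping parts with the origin at the bottom-left of its bounding rectangle.
Outer rectangle: 7.2 × 6, A = 43.2 in², y = 3 in, Ī = 129.6 in⁴.
Inner void (subtracted): 6.7 × 5.5, A = 36.85 in², y = 3 in, Ī = 92.893 in⁴.
By symmetry the centroid is at mid-height, ȳ = 3 in.
All pieces are centred on the horizontal centroidal axis, so I = ΣĪ (holes subtracted) = 36.707 in⁴.

I_x ≈ 36.7 in⁴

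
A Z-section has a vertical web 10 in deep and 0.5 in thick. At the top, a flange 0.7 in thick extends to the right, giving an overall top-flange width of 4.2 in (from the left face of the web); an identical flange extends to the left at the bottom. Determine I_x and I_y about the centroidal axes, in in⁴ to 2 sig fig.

Break the section into simple shapes (no overlaps), measuring from the bottom-left corner of the bounding box.
Web: 0.5 × 10, A = 5 in², y = 5 in, Ī = 41.67 in⁴.
Top flange (beyond web): 3.7 × 0.7, A = 2.59 in², y = 9.65 in, Ī = 0.1058 in⁴.
Bottom flange (beyond web): 3.7 × 0.7, A = 2.59 in², y = 0.35 in, Ī = 0.1058 in⁴.
Centroid: ȳ = ΣA·y / ΣA = 5 in.
Transfer each piece to the centroidal x-axis using Ī + A·d² with d = y − 5:
  web: d = 0 in → contributes +41.67 in⁴
  top flange (beyond web): d = 4.65 in → contributes +56.11 in⁴
  bottom flange (beyond web): d = -4.65 in → contributes +56.11 in⁴
Total I = 153.9 in⁴.
For the y-axis: x̄ = 3.95 in.
Repeating about the centroidal y-axis gives I_y = 28.86 in⁴.

I_x ≈ 150 in⁴, I_y ≈ 29 in⁴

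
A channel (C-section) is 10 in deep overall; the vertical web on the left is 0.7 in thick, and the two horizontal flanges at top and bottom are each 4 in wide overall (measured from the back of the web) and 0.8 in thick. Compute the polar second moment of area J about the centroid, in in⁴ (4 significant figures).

Split into non-overlapping primitives; take the origin at the lower-left of the bounding box.
Web: 0.7 × 10, A = 7 in², y = 5 in, Ī = 58.3333 in⁴.
Top flange (beyond web): 3.3 × 0.8, A = 2.64 in², y = 9.6 in, Ī = 0.1408 in⁴.
Bottom flange (beyond web): 3.3 × 0.8, A = 2.64 in², y = 0.4 in, Ī = 0.1408 in⁴.
By symmetry the centroid is at mid-height, ȳ = 5 in.
Transfer each piece to the centroidal x-axis using Ī + A·d² with d = y − 5:
  web: d = 0 in → contributes +58.3333 in⁴
  top flange (beyond web): d = 4.6 in → contributes +56.0032 in⁴
  bottom flange (beyond web): d = -4.6 in → contributes +56.0032 in⁴
Total I = 170.34 in⁴.
For the y-axis: x̄ = 1.20993 in.
Repeating about the centroidal y-axis gives I_y = 17.1165 in⁴.
Polar second moment: J = I_x + I_y = 187.456 in⁴.

J ≈ 187.5 in⁴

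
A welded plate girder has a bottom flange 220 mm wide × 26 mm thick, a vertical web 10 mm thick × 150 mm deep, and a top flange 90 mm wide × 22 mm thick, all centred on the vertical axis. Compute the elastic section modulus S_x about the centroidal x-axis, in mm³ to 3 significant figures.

Split into non-overlapping primitives; take the origin at the lower-left of the bounding box.
Bottom plate: 220 × 26, A = 5 720 mm², y = 13 mm, Ī = 322 227 mm⁴.
Web plate: 10 × 150, A = 1 500 mm², y = 101 mm, Ī = 2 812 500 mm⁴.
Top plate: 90 × 22, A = 1 980 mm², y = 187 mm, Ī = 79 860 mm⁴.
Centroid: ȳ = ΣA·y / ΣA = 64.796 mm.
Transfer each piece to the centroidal x-axis using Ī + A·d² with d = y − 64.796:
  bottom plate: d = -51.796 mm → contributes +15 667 783 mm⁴
  web plate: d = 36.204 mm → contributes +4 778 632 mm⁴
  top plate: d = 122.2 mm → contributes +29 648 987 mm⁴
Total I = 50 095 402 mm⁴.
Extreme fibre distance c = 133.2 mm; S = I/c = 376 079 mm³.

S_x ≈ 3.76 × 10⁵ mm³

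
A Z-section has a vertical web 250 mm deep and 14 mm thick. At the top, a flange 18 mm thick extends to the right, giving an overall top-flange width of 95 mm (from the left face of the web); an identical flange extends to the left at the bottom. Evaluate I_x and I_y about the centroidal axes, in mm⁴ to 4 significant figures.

Break the section into simple shapes (no overlaps), measuring from the bottom-left corner of the bounding box.
Web: 14 × 250, A = 3 500 mm², y = 125 mm, Ī = 18 229 167 mm⁴.
Top flange (beyond web): 81 × 18, A = 1 458 mm², y = 241 mm, Ī = 39 366 mm⁴.
Bottom flange (beyond web): 81 × 18, A = 1 458 mm², y = 9 mm, Ī = 39 366 mm⁴.
Centroid: ȳ = ΣA·y / ΣA = 125 mm.
Transfer each piece to the centroidal x-axis using Ī + A·d² with d = y − 125:
  web: d = 0 mm → contributes +18 229 167 mm⁴
  top flange (beyond web): d = 116 mm → contributes +19 658 214 mm⁴
  bottom flange (beyond web): d = -116 mm → contributes +19 658 214 mm⁴
Total I = 57 545 595 mm⁴.
For the y-axis: x̄ = 88 mm.
Repeating about the centroidal y-axis gives I_y = 8 230 715 mm⁴.

I_x ≈ 5.755 × 10⁷ mm⁴, I_y ≈ 8.231 × 10⁶ mm⁴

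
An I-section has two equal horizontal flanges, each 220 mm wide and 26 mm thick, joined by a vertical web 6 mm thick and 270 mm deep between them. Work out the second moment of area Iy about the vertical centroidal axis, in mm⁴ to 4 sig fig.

Break the section into simple shapes (no overlaps), measuring from the bottom-left corner of the bounding box.
Bottom flange: 220 × 26, A = 5 720 mm², x = 110 mm, Ī = 23 070 667 mm⁴.
Web: 6 × 270, A = 1 620 mm², x = 110 mm, Ī = 4 860 mm⁴.
Top flange: 220 × 26, A = 5 720 mm², x = 110 mm, Ī = 23 070 667 mm⁴.
By symmetry the centroid is at mid-width, x̄ = 110 mm.
All pieces are centred on the vertical centroidal axis, so I = ΣĪ = 46 146 193 mm⁴.

Iy ≈ 4.615 × 10⁷ mm⁴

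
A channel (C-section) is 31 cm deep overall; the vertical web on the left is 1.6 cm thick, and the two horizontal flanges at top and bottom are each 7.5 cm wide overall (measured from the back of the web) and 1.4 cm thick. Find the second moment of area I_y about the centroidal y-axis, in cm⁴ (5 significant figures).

Break the section into simple shapes (no overlaps), measuring from the bottom-left corner of the bounding box.
Web: 1.6 × 31, A = 49.6 cm², x = 0.8 cm, Ī = 10.58133 cm⁴.
Top flange (beyond web): 5.9 × 1.4, A = 8.26 cm², x = 4.55 cm, Ī = 23.96088 cm⁴.
Bottom flange (beyond web): 5.9 × 1.4, A = 8.26 cm², x = 4.55 cm, Ī = 23.96088 cm⁴.
Centroid: x̄ = ΣA·x / ΣA = 1.736933 cm.
Transfer each piece to the centroidal y-axis using Ī + A·d² with d = x − 1.736933:
  web: d = -0.9369328 cm → contributes +54.12235 cm⁴
  top flange (beyond web): d = 2.813067 cm → contributes +89.32513 cm⁴
  bottom flange (beyond web): d = 2.813067 cm → contributes +89.32513 cm⁴
Total I = 232.7726 cm⁴.

I_y ≈ 232.77 cm⁴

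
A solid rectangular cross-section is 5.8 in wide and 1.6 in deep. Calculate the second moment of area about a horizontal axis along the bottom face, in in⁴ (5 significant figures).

The section: 5.8 × 1.6, A = 9.28 in², y = 0.8 in, Ī = 1.979733 in⁴.
Transfer it to a horizontal axis along the bottom face using Ī + A·d² with d = y − 0:
  the section: d = 0.8 in → contributes +7.918933 in⁴
Total I = 7.918933 in⁴.

I_base ≈ 7.9189 in⁴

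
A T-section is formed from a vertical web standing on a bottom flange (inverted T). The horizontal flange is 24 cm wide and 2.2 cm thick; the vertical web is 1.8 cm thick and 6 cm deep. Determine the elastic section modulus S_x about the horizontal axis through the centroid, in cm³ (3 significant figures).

S_x ≈ 31.9 cm³

Decompose the section into non-overlapping parts with the origin at the bottom-left of its bounding rectangle.
Flange: 24 × 2.2, A = 52.8 cm², y = 1.1 cm, Ī = 21.296 cm⁴.
Web: 1.8 × 6, A = 10.8 cm², y = 5.2 cm, Ī = 32.4 cm⁴.
Centroid: ȳ = ΣA·y / ΣA = 1.7962 cm.
Transfer each piece to the horizontal axis through the centroid using Ī + A·d² with d = y − 1.7962:
  flange: d = -0.69623 cm → contributes +46.89 cm⁴
  web: d = 3.4038 cm → contributes +157.53 cm⁴
Total I = 204.42 cm⁴.
Extreme fibre distance c = 6.4038 cm; S = I/c = 31.921 cm³.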